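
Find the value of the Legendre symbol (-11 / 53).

1

(-11 / 53)
  = (11 / 53)    [53 ≡ 1 mod 4 ⇒ (-1 / 53) = +1]
  = (53 / 11)    [QR: 53 ≡ 1 mod 4, sign kept]
  = (9 / 11)    [53 ≡ 9 mod 11]
  = (11 / 9)    [QR: 9 ≡ 1 mod 4, sign kept]
  = (2 / 9)    [11 ≡ 2 mod 9]
  = (1 / 9)    [9 ≡ 1 mod 8 ⇒ (2 / 9) = +1]
  = 1    [(1 / 9) = 1]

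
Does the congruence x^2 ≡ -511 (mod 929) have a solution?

(-511/929)
  = (511/929)    [929 ≡ 1 mod 4 ⇒ (-1/929) = +1]
  = (929/511)    [QR: 929 ≡ 1 mod 4, sign kept]
  = (418/511)    [929 ≡ 418 mod 511]
  = (209/511)    [511 ≡ 7 mod 8 ⇒ (2/511) = +1]
  = (511/209)    [QR: 209 ≡ 1 mod 4, sign kept]
  = (93/209)    [511 ≡ 93 mod 209]
  = (209/93)    [QR: 93 ≡ 1 mod 4, sign kept]
  = (23/93)    [209 ≡ 23 mod 93]
  = (93/23)    [QR: 93 ≡ 1 mod 4, sign kept]
  = (1/23)    [93 ≡ 1 mod 23]
  = 1    [(1/23) = 1]
The Legendre symbol is 1, so x^2 ≡ -511 (mod 929) has solution.

yes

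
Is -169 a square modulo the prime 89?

yes

(-169|89)
  = (9|89)    [-169 ≡ 9 mod 89]
  = (89|9)    [QR: 9 ≡ 1 mod 4, sign kept]
  = (8|9)    [89 ≡ 8 mod 9]
  = (1|9)    [9 ≡ 1 mod 8 ⇒ (2|9)^3 = +1]
  = 1    [(1|9) = 1]
The Legendre symbol is 1, so x^2 ≡ -169 (mod 89) has solution.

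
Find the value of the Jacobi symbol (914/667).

(914/667)
  = (247/667)    [914 ≡ 247 mod 667]
  = -(667/247)    [QR: both ≡ 3 mod 4, sign flips]
  = -(173/247)    [667 ≡ 173 mod 247]
  = -(247/173)    [QR: 173 ≡ 1 mod 4, sign kept]
  = -(74/173)    [247 ≡ 74 mod 173]
  = (37/173)    [173 ≡ 5 mod 8 ⇒ (2/173) = -1]
  = (173/37)    [QR: 37 ≡ 1 mod 4, sign kept]
  = (25/37)    [173 ≡ 25 mod 37]
  = (37/25)    [QR: 25 ≡ 1 mod 4, sign kept]
  = (12/25)    [37 ≡ 12 mod 25]
  = (3/25)    [25 ≡ 1 mod 8 ⇒ (2/25)^2 = +1]
  = (25/3)    [QR: 25 ≡ 1 mod 4, sign kept]
  = (1/3)    [25 ≡ 1 mod 3]
  = 1    [(1/3) = 1]

1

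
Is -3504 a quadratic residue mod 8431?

yes

(-3504/8431)
  = -(3504/8431)    [8431 ≡ 3 mod 4 ⇒ (-1/8431) = -1]
  = -(219/8431)    [8431 ≡ 7 mod 8 ⇒ (2/8431)^4 = +1]
  = (8431/219)    [QR: both ≡ 3 mod 4, sign flips]
  = (109/219)    [8431 ≡ 109 mod 219]
  = (219/109)    [QR: 109 ≡ 1 mod 4, sign kept]
  = (1/109)    [219 ≡ 1 mod 109]
  = 1    [(1/109) = 1]
The Legendre symbol is 1, so x^2 ≡ -3504 (mod 8431) has solution.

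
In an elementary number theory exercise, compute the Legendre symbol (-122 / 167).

-1

Pull out -1: (-122 / 167) = (-1 / 167)·(122 / 167). Since 167 ≡ 3 (mod 4), (-1 / 167) = -1. Now have -(122 / 167).
Factor out 2: 122 = 2·61. Since 167 ≡ 7 (mod 8), (2 / 167) = +1. Now have -(61 / 167).
61 ≡ 1 (mod 4), so quadratic reciprocity gives (61 / 167) = (167 / 61). Reduce: 167 ≡ 45 (mod 61). Now have -(45 / 61).
45 ≡ 1 (mod 4), so quadratic reciprocity gives (45 / 61) = (61 / 45). Reduce: 61 ≡ 16 (mod 45). Now have -(16 / 45).
Factor out 2: 16 = 2^4. Since 45 ≡ 5 (mod 8), (2 / 45) = -1, and (2 / 45)^4 = +1. Now have -(1 / 45).
(1 / 45) = 1. Collecting the sign factors: -1.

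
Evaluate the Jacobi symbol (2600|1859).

0

(2600|1859)
  = (741|1859)    [2600 ≡ 741 mod 1859]
  = (1859|741)    [QR: 741 ≡ 1 mod 4, sign kept]
  = (377|741)    [1859 ≡ 377 mod 741]
  = (741|377)    [QR: 377 ≡ 1 mod 4, sign kept]
  = (364|377)    [741 ≡ 364 mod 377]
  = (91|377)    [377 ≡ 1 mod 8 ⇒ (2|377)^2 = +1]
  = (377|91)    [QR: 377 ≡ 1 mod 4, sign kept]
  = (13|91)    [377 ≡ 13 mod 91]
  = (91|13)    [QR: 13 ≡ 1 mod 4, sign kept]
  = (0|13)    [91 ≡ 0 mod 13]
  = 0    [numerator 0, gcd > 1]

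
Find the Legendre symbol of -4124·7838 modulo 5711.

-1

By multiplicativity, (-4124·7838 / 5711) = (-4124 / 5711)·(7838 / 5711).
First factor (-4124 / 5711):
Reduce the numerator: -4124 ≡ 1587 (mod 5711), so (-4124 / 5711) = (1587 / 5711).
Both 1587 ≡ 3 and 5711 ≡ 3 (mod 4), so reciprocity gives (1587 / 5711) = -(5711 / 1587). Reduce: 5711 ≡ 950 (mod 1587). Now have -(950 / 1587).
Factor out 2: 950 = 2·475. Since 1587 ≡ 3 (mod 8), (2 / 1587) = -1. Now have (475 / 1587).
Both 475 ≡ 3 and 1587 ≡ 3 (mod 4), so reciprocity gives (475 / 1587) = -(1587 / 475). Reduce: 1587 ≡ 162 (mod 475). Now have -(162 / 475).
Factor out 2: 162 = 2·81. Since 475 ≡ 3 (mod 8), (2 / 475) = -1. Now have (81 / 475).
81 ≡ 1 (mod 4), so quadratic reciprocity gives (81 / 475) = (475 / 81). Reduce: 475 ≡ 70 (mod 81). Now have (70 / 81).
Factor out 2: 70 = 2·35. Since 81 ≡ 1 (mod 8), (2 / 81) = +1. Now have (35 / 81).
81 ≡ 1 (mod 4), so quadratic reciprocity gives (35 / 81) = (81 / 35). Reduce: 81 ≡ 11 (mod 35). Now have (11 / 35).
Both 11 ≡ 3 and 35 ≡ 3 (mod 4), so reciprocity gives (11 / 35) = -(35 / 11). Reduce: 35 ≡ 2 (mod 11). Now have -(2 / 11).
Factor out 2: 2 = 2. Since 11 ≡ 3 (mod 8), (2 / 11) = -1. Now have (1 / 11).
(1 / 11) = 1. Collecting the sign factors: 1.
Second factor (7838 / 5711):
Reduce the numerator: 7838 ≡ 2127 (mod 5711), so (7838 / 5711) = (2127 / 5711).
Both 2127 ≡ 3 and 5711 ≡ 3 (mod 4), so reciprocity gives (2127 / 5711) = -(5711 / 2127). Reduce: 5711 ≡ 1457 (mod 2127). Now have -(1457 / 2127).
1457 ≡ 1 (mod 4), so quadratic reciprocity gives (1457 / 2127) = (2127 / 1457). Reduce: 2127 ≡ 670 (mod 1457). Now have -(670 / 1457).
Factor out 2: 670 = 2·335. Since 1457 ≡ 1 (mod 8), (2 / 1457) = +1. Now have -(335 / 1457).
1457 ≡ 1 (mod 4), so quadratic reciprocity gives (335 / 1457) = (1457 / 335). Reduce: 1457 ≡ 117 (mod 335). Now have -(117 / 335).
117 ≡ 1 (mod 4), so quadratic reciprocity gives (117 / 335) = (335 / 117). Reduce: 335 ≡ 101 (mod 117). Now have -(101 / 117).
101 ≡ 1 (mod 4), so quadratic reciprocity gives (101 / 117) = (117 / 101). Reduce: 117 ≡ 16 (mod 101). Now have -(16 / 101).
Factor out 2: 16 = 2^4. Since 101 ≡ 5 (mod 8), (2 / 101) = -1, and (2 / 101)^4 = +1. Now have -(1 / 101).
(1 / 101) = 1. Collecting the sign factors: -1.
Product: (1)·(-1) = -1.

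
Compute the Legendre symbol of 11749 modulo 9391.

Reduce the numerator: 11749 ≡ 2358 (mod 9391), so (11749 / 9391) = (2358 / 9391).
Factor out 2: 2358 = 2·1179. Since 9391 ≡ 7 (mod 8), (2 / 9391) = +1. Now have (1179 / 9391).
Both 1179 ≡ 3 and 9391 ≡ 3 (mod 4), so reciprocity gives (1179 / 9391) = -(9391 / 1179). Reduce: 9391 ≡ 1138 (mod 1179). Now have -(1138 / 1179).
Factor out 2: 1138 = 2·569. Since 1179 ≡ 3 (mod 8), (2 / 1179) = -1. Now have (569 / 1179).
569 ≡ 1 (mod 4), so quadratic reciprocity gives (569 / 1179) = (1179 / 569). Reduce: 1179 ≡ 41 (mod 569). Now have (41 / 569).
41 ≡ 1 (mod 4), so quadratic reciprocity gives (41 / 569) = (569 / 41). Reduce: 569 ≡ 36 (mod 41). Now have (36 / 41).
Factor out 2: 36 = 2^2·9. Since 41 ≡ 1 (mod 8), (2 / 41) = +1, and (2 / 41)^2 = +1. Now have (9 / 41).
9 ≡ 1 (mod 4), so quadratic reciprocity gives (9 / 41) = (41 / 9). Reduce: 41 ≡ 5 (mod 9). Now have (5 / 9).
5 ≡ 1 (mod 4), so quadratic reciprocity gives (5 / 9) = (9 / 5). Reduce: 9 ≡ 4 (mod 5). Now have (4 / 5).
Factor out 2: 4 = 2^2. Since 5 ≡ 5 (mod 8), (2 / 5) = -1, and (2 / 5)^2 = +1. Now have (1 / 5).
(1 / 5) = 1. Collecting the sign factors: 1.

1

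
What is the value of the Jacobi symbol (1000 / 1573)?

(1000 / 1573)
  = -(125 / 1573)    [1573 ≡ 5 mod 8 ⇒ (2 / 1573)^3 = -1]
  = -(1573 / 125)    [QR: 125 ≡ 1 mod 4, sign kept]
  = -(73 / 125)    [1573 ≡ 73 mod 125]
  = -(125 / 73)    [QR: 73 ≡ 1 mod 4, sign kept]
  = -(52 / 73)    [125 ≡ 52 mod 73]
  = -(13 / 73)    [73 ≡ 1 mod 8 ⇒ (2 / 73)^2 = +1]
  = -(73 / 13)    [QR: 13 ≡ 1 mod 4, sign kept]
  = -(8 / 13)    [73 ≡ 8 mod 13]
  = (1 / 13)    [13 ≡ 5 mod 8 ⇒ (2 / 13)^3 = -1]
  = 1    [(1 / 13) = 1]

1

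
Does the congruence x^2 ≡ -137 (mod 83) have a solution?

Reduce the numerator: -137 ≡ 29 (mod 83), so (-137/83) = (29/83).
29 ≡ 1 (mod 4), so quadratic reciprocity gives (29/83) = (83/29). Reduce: 83 ≡ 25 (mod 29). Now have (25/29).
25 ≡ 1 (mod 4), so quadratic reciprocity gives (25/29) = (29/25). Reduce: 29 ≡ 4 (mod 25). Now have (4/25).
Factor out 2: 4 = 2^2. Since 25 ≡ 1 (mod 8), (2/25) = +1, and (2/25)^2 = +1. Now have (1/25).
(1/25) = 1. Collecting the sign factors: 1.
(-137/83) = 1, and 83 is prime, so -137 is a quadratic residue mod 83.

yes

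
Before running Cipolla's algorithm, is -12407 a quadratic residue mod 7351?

Reduce the numerator: -12407 ≡ 2295 (mod 7351), so (-12407|7351) = (2295|7351).
Both 2295 ≡ 3 and 7351 ≡ 3 (mod 4), so reciprocity gives (2295|7351) = -(7351|2295). Reduce: 7351 ≡ 466 (mod 2295). Now have -(466|2295).
Factor out 2: 466 = 2·233. Since 2295 ≡ 7 (mod 8), (2|2295) = +1. Now have -(233|2295).
233 ≡ 1 (mod 4), so quadratic reciprocity gives (233|2295) = (2295|233). Reduce: 2295 ≡ 198 (mod 233). Now have -(198|233).
Factor out 2: 198 = 2·99. Since 233 ≡ 1 (mod 8), (2|233) = +1. Now have -(99|233).
233 ≡ 1 (mod 4), so quadratic reciprocity gives (99|233) = (233|99). Reduce: 233 ≡ 35 (mod 99). Now have -(35|99).
Both 35 ≡ 3 and 99 ≡ 3 (mod 4), so reciprocity gives (35|99) = -(99|35). Reduce: 99 ≡ 29 (mod 35). Now have (29|35).
29 ≡ 1 (mod 4), so quadratic reciprocity gives (29|35) = (35|29). Reduce: 35 ≡ 6 (mod 29). Now have (6|29).
Factor out 2: 6 = 2·3. Since 29 ≡ 5 (mod 8), (2|29) = -1. Now have -(3|29).
29 ≡ 1 (mod 4), so quadratic reciprocity gives (3|29) = (29|3). Reduce: 29 ≡ 2 (mod 3). Now have -(2|3).
Factor out 2: 2 = 2. Since 3 ≡ 3 (mod 8), (2|3) = -1. Now have (1|3).
(1|3) = 1. Collecting the sign factors: 1.
The Legendre symbol is 1, so x^2 ≡ -12407 (mod 7351) has solution.

yes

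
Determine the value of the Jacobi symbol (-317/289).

Reduce the numerator: -317 ≡ 261 (mod 289), so (-317/289) = (261/289).
261 ≡ 1 (mod 4), so quadratic reciprocity gives (261/289) = (289/261). Reduce: 289 ≡ 28 (mod 261). Now have (28/261).
Factor out 2: 28 = 2^2·7. Since 261 ≡ 5 (mod 8), (2/261) = -1, and (2/261)^2 = +1. Now have (7/261).
261 ≡ 1 (mod 4), so quadratic reciprocity gives (7/261) = (261/7). Reduce: 261 ≡ 2 (mod 7). Now have (2/7).
Factor out 2: 2 = 2. Since 7 ≡ 7 (mod 8), (2/7) = +1. Now have (1/7).
(1/7) = 1. Collecting the sign factors: 1.

1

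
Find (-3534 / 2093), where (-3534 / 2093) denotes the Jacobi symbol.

(-3534 / 2093)
  = (652 / 2093)    [-3534 ≡ 652 mod 2093]
  = (163 / 2093)    [2093 ≡ 5 mod 8 ⇒ (2 / 2093)^2 = +1]
  = (2093 / 163)    [QR: 2093 ≡ 1 mod 4, sign kept]
  = (137 / 163)    [2093 ≡ 137 mod 163]
  = (163 / 137)    [QR: 137 ≡ 1 mod 4, sign kept]
  = (26 / 137)    [163 ≡ 26 mod 137]
  = (13 / 137)    [137 ≡ 1 mod 8 ⇒ (2 / 137) = +1]
  = (137 / 13)    [QR: 13 ≡ 1 mod 4, sign kept]
  = (7 / 13)    [137 ≡ 7 mod 13]
  = (13 / 7)    [QR: 13 ≡ 1 mod 4, sign kept]
  = (6 / 7)    [13 ≡ 6 mod 7]
  = (3 / 7)    [7 ≡ 7 mod 8 ⇒ (2 / 7) = +1]
  = -(7 / 3)    [QR: both ≡ 3 mod 4, sign flips]
  = -(1 / 3)    [7 ≡ 1 mod 3]
  = -1    [(1 / 3) = 1]

-1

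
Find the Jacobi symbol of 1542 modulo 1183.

Reduce the numerator: 1542 ≡ 359 (mod 1183), so (1542/1183) = (359/1183).
Both 359 ≡ 3 and 1183 ≡ 3 (mod 4), so reciprocity gives (359/1183) = -(1183/359). Reduce: 1183 ≡ 106 (mod 359). Now have -(106/359).
Factor out 2: 106 = 2·53. Since 359 ≡ 7 (mod 8), (2/359) = +1. Now have -(53/359).
53 ≡ 1 (mod 4), so quadratic reciprocity gives (53/359) = (359/53). Reduce: 359 ≡ 41 (mod 53). Now have -(41/53).
41 ≡ 1 (mod 4), so quadratic reciprocity gives (41/53) = (53/41). Reduce: 53 ≡ 12 (mod 41). Now have -(12/41).
Factor out 2: 12 = 2^2·3. Since 41 ≡ 1 (mod 8), (2/41) = +1, and (2/41)^2 = +1. Now have -(3/41).
41 ≡ 1 (mod 4), so quadratic reciprocity gives (3/41) = (41/3). Reduce: 41 ≡ 2 (mod 3). Now have -(2/3).
Factor out 2: 2 = 2. Since 3 ≡ 3 (mod 8), (2/3) = -1. Now have (1/3).
(1/3) = 1. Collecting the sign factors: 1.

1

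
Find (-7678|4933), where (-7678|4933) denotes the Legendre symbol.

1

Reduce the numerator: -7678 ≡ 2188 (mod 4933), so (-7678|4933) = (2188|4933).
Factor out 2: 2188 = 2^2·547. Since 4933 ≡ 5 (mod 8), (2|4933) = -1, and (2|4933)^2 = +1. Now have (547|4933).
4933 ≡ 1 (mod 4), so quadratic reciprocity gives (547|4933) = (4933|547). Reduce: 4933 ≡ 10 (mod 547). Now have (10|547).
Factor out 2: 10 = 2·5. Since 547 ≡ 3 (mod 8), (2|547) = -1. Now have -(5|547).
5 ≡ 1 (mod 4), so quadratic reciprocity gives (5|547) = (547|5). Reduce: 547 ≡ 2 (mod 5). Now have -(2|5).
Factor out 2: 2 = 2. Since 5 ≡ 5 (mod 8), (2|5) = -1. Now have (1|5).
(1|5) = 1. Collecting the sign factors: 1.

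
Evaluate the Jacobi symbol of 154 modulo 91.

0

Reduce the numerator: 154 ≡ 63 (mod 91), so (154|91) = (63|91).
Both 63 ≡ 3 and 91 ≡ 3 (mod 4), so reciprocity gives (63|91) = -(91|63). Reduce: 91 ≡ 28 (mod 63). Now have -(28|63).
Factor out 2: 28 = 2^2·7. Since 63 ≡ 7 (mod 8), (2|63) = +1, and (2|63)^2 = +1. Now have -(7|63).
Both 7 ≡ 3 and 63 ≡ 3 (mod 4), so reciprocity gives (7|63) = -(63|7). Reduce: 63 ≡ 0 (mod 7). Now have (0|7).
The numerator is now 0 with denominator 7 > 1: the symbol is 0.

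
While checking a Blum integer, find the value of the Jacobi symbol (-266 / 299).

1

(-266 / 299)
  = -(266 / 299)    [299 ≡ 3 mod 4 ⇒ (-1 / 299) = -1]
  = (133 / 299)    [299 ≡ 3 mod 8 ⇒ (2 / 299) = -1]
  = (299 / 133)    [QR: 133 ≡ 1 mod 4, sign kept]
  = (33 / 133)    [299 ≡ 33 mod 133]
  = (133 / 33)    [QR: 33 ≡ 1 mod 4, sign kept]
  = (1 / 33)    [133 ≡ 1 mod 33]
  = 1    [(1 / 33) = 1]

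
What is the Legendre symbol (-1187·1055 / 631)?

By multiplicativity, (-1187·1055 / 631) = (-1187 / 631)·(1055 / 631).
First factor (-1187 / 631):
Pull out -1: (-1187 / 631) = (-1 / 631)·(1187 / 631). Since 631 ≡ 3 (mod 4), (-1 / 631) = -1. Now have -(1187 / 631).
Reduce the numerator: 1187 ≡ 556 (mod 631), so (1187 / 631) = (556 / 631).
Factor out 2: 556 = 2^2·139. Since 631 ≡ 7 (mod 8), (2 / 631) = +1, and (2 / 631)^2 = +1. Now have -(139 / 631).
Both 139 ≡ 3 and 631 ≡ 3 (mod 4), so reciprocity gives (139 / 631) = -(631 / 139). Reduce: 631 ≡ 75 (mod 139). Now have (75 / 139).
Both 75 ≡ 3 and 139 ≡ 3 (mod 4), so reciprocity gives (75 / 139) = -(139 / 75). Reduce: 139 ≡ 64 (mod 75). Now have -(64 / 75).
Factor out 2: 64 = 2^6. Since 75 ≡ 3 (mod 8), (2 / 75) = -1, and (2 / 75)^6 = +1. Now have -(1 / 75).
(1 / 75) = 1. Collecting the sign factors: -1.
Second factor (1055 / 631):
Reduce the numerator: 1055 ≡ 424 (mod 631), so (1055 / 631) = (424 / 631).
Factor out 2: 424 = 2^3·53. Since 631 ≡ 7 (mod 8), (2 / 631) = +1, and (2 / 631)^3 = +1. Now have (53 / 631).
53 ≡ 1 (mod 4), so quadratic reciprocity gives (53 / 631) = (631 / 53). Reduce: 631 ≡ 48 (mod 53). Now have (48 / 53).
Factor out 2: 48 = 2^4·3. Since 53 ≡ 5 (mod 8), (2 / 53) = -1, and (2 / 53)^4 = +1. Now have (3 / 53).
53 ≡ 1 (mod 4), so quadratic reciprocity gives (3 / 53) = (53 / 3). Reduce: 53 ≡ 2 (mod 3). Now have (2 / 3).
Factor out 2: 2 = 2. Since 3 ≡ 3 (mod 8), (2 / 3) = -1. Now have -(1 / 3).
(1 / 3) = 1. Collecting the sign factors: -1.
Product: (-1)·(-1) = 1.

1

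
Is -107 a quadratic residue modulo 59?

(-107/59)
  = (11/59)    [-107 ≡ 11 mod 59]
  = -(59/11)    [QR: both ≡ 3 mod 4, sign flips]
  = -(4/11)    [59 ≡ 4 mod 11]
  = -(1/11)    [11 ≡ 3 mod 8 ⇒ (2/11)^2 = +1]
  = -1    [(1/11) = 1]
The Legendre symbol is -1, so x^2 ≡ -107 (mod 59) has no solution.

no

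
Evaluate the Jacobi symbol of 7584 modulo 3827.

(7584/3827)
  = (3757/3827)    [7584 ≡ 3757 mod 3827]
  = (3827/3757)    [QR: 3757 ≡ 1 mod 4, sign kept]
  = (70/3757)    [3827 ≡ 70 mod 3757]
  = -(35/3757)    [3757 ≡ 5 mod 8 ⇒ (2/3757) = -1]
  = -(3757/35)    [QR: 3757 ≡ 1 mod 4, sign kept]
  = -(12/35)    [3757 ≡ 12 mod 35]
  = -(3/35)    [35 ≡ 3 mod 8 ⇒ (2/35)^2 = +1]
  = (35/3)    [QR: both ≡ 3 mod 4, sign flips]
  = (2/3)    [35 ≡ 2 mod 3]
  = -(1/3)    [3 ≡ 3 mod 8 ⇒ (2/3) = -1]
  = -1    [(1/3) = 1]

-1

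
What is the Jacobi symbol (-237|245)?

-1

(-237|245)
  = (237|245)    [245 ≡ 1 mod 4 ⇒ (-1|245) = +1]
  = (245|237)    [QR: 237 ≡ 1 mod 4, sign kept]
  = (8|237)    [245 ≡ 8 mod 237]
  = -(1|237)    [237 ≡ 5 mod 8 ⇒ (2|237)^3 = -1]
  = -1    [(1|237) = 1]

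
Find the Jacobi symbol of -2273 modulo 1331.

Reduce the numerator: -2273 ≡ 389 (mod 1331), so (-2273|1331) = (389|1331).
389 ≡ 1 (mod 4), so quadratic reciprocity gives (389|1331) = (1331|389). Reduce: 1331 ≡ 164 (mod 389). Now have (164|389).
Factor out 2: 164 = 2^2·41. Since 389 ≡ 5 (mod 8), (2|389) = -1, and (2|389)^2 = +1. Now have (41|389).
41 ≡ 1 (mod 4), so quadratic reciprocity gives (41|389) = (389|41). Reduce: 389 ≡ 20 (mod 41). Now have (20|41).
Factor out 2: 20 = 2^2·5. Since 41 ≡ 1 (mod 8), (2|41) = +1, and (2|41)^2 = +1. Now have (5|41).
5 ≡ 1 (mod 4), so quadratic reciprocity gives (5|41) = (41|5). Reduce: 41 ≡ 1 (mod 5). Now have (1|5).
(1|5) = 1. Collecting the sign factors: 1.

1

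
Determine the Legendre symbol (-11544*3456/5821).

1

By multiplicativity, (-11544·3456/5821) = (-11544/5821)·(3456/5821).
First factor (-11544/5821):
Pull out -1: (-11544/5821) = (-1/5821)·(11544/5821). Since 5821 ≡ 1 (mod 4), (-1/5821) = +1. Now have (11544/5821).
Reduce the numerator: 11544 ≡ 5723 (mod 5821), so (11544/5821) = (5723/5821).
5821 ≡ 1 (mod 4), so quadratic reciprocity gives (5723/5821) = (5821/5723). Reduce: 5821 ≡ 98 (mod 5723). Now have (98/5723).
Factor out 2: 98 = 2·49. Since 5723 ≡ 3 (mod 8), (2/5723) = -1. Now have -(49/5723).
49 ≡ 1 (mod 4), so quadratic reciprocity gives (49/5723) = (5723/49). Reduce: 5723 ≡ 39 (mod 49). Now have -(39/49).
49 ≡ 1 (mod 4), so quadratic reciprocity gives (39/49) = (49/39). Reduce: 49 ≡ 10 (mod 39). Now have -(10/39).
Factor out 2: 10 = 2·5. Since 39 ≡ 7 (mod 8), (2/39) = +1. Now have -(5/39).
5 ≡ 1 (mod 4), so quadratic reciprocity gives (5/39) = (39/5). Reduce: 39 ≡ 4 (mod 5). Now have -(4/5).
Factor out 2: 4 = 2^2. Since 5 ≡ 5 (mod 8), (2/5) = -1, and (2/5)^2 = +1. Now have -(1/5).
(1/5) = 1. Collecting the sign factors: -1.
Second factor (3456/5821):
Factor out 2: 3456 = 2^7·27. Since 5821 ≡ 5 (mod 8), (2/5821) = -1, and (2/5821)^7 = -1. Now have -(27/5821).
5821 ≡ 1 (mod 4), so quadratic reciprocity gives (27/5821) = (5821/27). Reduce: 5821 ≡ 16 (mod 27). Now have -(16/27).
Factor out 2: 16 = 2^4. Since 27 ≡ 3 (mod 8), (2/27) = -1, and (2/27)^4 = +1. Now have -(1/27).
(1/27) = 1. Collecting the sign factors: -1.
Product: (-1)·(-1) = 1.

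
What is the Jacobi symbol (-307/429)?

Reduce the numerator: -307 ≡ 122 (mod 429), so (-307/429) = (122/429).
Factor out 2: 122 = 2·61. Since 429 ≡ 5 (mod 8), (2/429) = -1. Now have -(61/429).
61 ≡ 1 (mod 4), so quadratic reciprocity gives (61/429) = (429/61). Reduce: 429 ≡ 2 (mod 61). Now have -(2/61).
Factor out 2: 2 = 2. Since 61 ≡ 5 (mod 8), (2/61) = -1. Now have (1/61).
(1/61) = 1. Collecting the sign factors: 1.

1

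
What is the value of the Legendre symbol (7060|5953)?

(7060|5953)
  = (1107|5953)    [7060 ≡ 1107 mod 5953]
  = (5953|1107)    [QR: 5953 ≡ 1 mod 4, sign kept]
  = (418|1107)    [5953 ≡ 418 mod 1107]
  = -(209|1107)    [1107 ≡ 3 mod 8 ⇒ (2|1107) = -1]
  = -(1107|209)    [QR: 209 ≡ 1 mod 4, sign kept]
  = -(62|209)    [1107 ≡ 62 mod 209]
  = -(31|209)    [209 ≡ 1 mod 8 ⇒ (2|209) = +1]
  = -(209|31)    [QR: 209 ≡ 1 mod 4, sign kept]
  = -(23|31)    [209 ≡ 23 mod 31]
  = (31|23)    [QR: both ≡ 3 mod 4, sign flips]
  = (8|23)    [31 ≡ 8 mod 23]
  = (1|23)    [23 ≡ 7 mod 8 ⇒ (2|23)^3 = +1]
  = 1    [(1|23) = 1]

1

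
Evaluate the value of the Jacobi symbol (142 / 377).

-1

Factor out 2: 142 = 2·71. Since 377 ≡ 1 (mod 8), (2 / 377) = +1. Now have (71 / 377).
377 ≡ 1 (mod 4), so quadratic reciprocity gives (71 / 377) = (377 / 71). Reduce: 377 ≡ 22 (mod 71). Now have (22 / 71).
Factor out 2: 22 = 2·11. Since 71 ≡ 7 (mod 8), (2 / 71) = +1. Now have (11 / 71).
Both 11 ≡ 3 and 71 ≡ 3 (mod 4), so reciprocity gives (11 / 71) = -(71 / 11). Reduce: 71 ≡ 5 (mod 11). Now have -(5 / 11).
5 ≡ 1 (mod 4), so quadratic reciprocity gives (5 / 11) = (11 / 5). Reduce: 11 ≡ 1 (mod 5). Now have -(1 / 5).
(1 / 5) = 1. Collecting the sign factors: -1.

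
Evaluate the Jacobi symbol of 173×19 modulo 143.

By multiplicativity, (173·19/143) = (173/143)·(19/143).
First factor (173/143):
Reduce the numerator: 173 ≡ 30 (mod 143), so (173/143) = (30/143).
Factor out 2: 30 = 2·15. Since 143 ≡ 7 (mod 8), (2/143) = +1. Now have (15/143).
Both 15 ≡ 3 and 143 ≡ 3 (mod 4), so reciprocity gives (15/143) = -(143/15). Reduce: 143 ≡ 8 (mod 15). Now have -(8/15).
Factor out 2: 8 = 2^3. Since 15 ≡ 7 (mod 8), (2/15) = +1, and (2/15)^3 = +1. Now have -(1/15).
(1/15) = 1. Collecting the sign factors: -1.
Second factor (19/143):
Both 19 ≡ 3 and 143 ≡ 3 (mod 4), so reciprocity gives (19/143) = -(143/19). Reduce: 143 ≡ 10 (mod 19). Now have -(10/19).
Factor out 2: 10 = 2·5. Since 19 ≡ 3 (mod 8), (2/19) = -1. Now have (5/19).
5 ≡ 1 (mod 4), so quadratic reciprocity gives (5/19) = (19/5). Reduce: 19 ≡ 4 (mod 5). Now have (4/5).
Factor out 2: 4 = 2^2. Since 5 ≡ 5 (mod 8), (2/5) = -1, and (2/5)^2 = +1. Now have (1/5).
(1/5) = 1. Collecting the sign factors: 1.
Product: (-1)·(1) = -1.

-1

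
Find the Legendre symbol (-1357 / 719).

1

(-1357 / 719)
  = (81 / 719)    [-1357 ≡ 81 mod 719]
  = (719 / 81)    [QR: 81 ≡ 1 mod 4, sign kept]
  = (71 / 81)    [719 ≡ 71 mod 81]
  = (81 / 71)    [QR: 81 ≡ 1 mod 4, sign kept]
  = (10 / 71)    [81 ≡ 10 mod 71]
  = (5 / 71)    [71 ≡ 7 mod 8 ⇒ (2 / 71) = +1]
  = (71 / 5)    [QR: 5 ≡ 1 mod 4, sign kept]
  = (1 / 5)    [71 ≡ 1 mod 5]
  = 1    [(1 / 5) = 1]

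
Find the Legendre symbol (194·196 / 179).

1

By multiplicativity, (194·196 / 179) = (194 / 179)·(196 / 179).
First factor (194 / 179):
(194 / 179)
  = (15 / 179)    [194 ≡ 15 mod 179]
  = -(179 / 15)    [QR: both ≡ 3 mod 4, sign flips]
  = -(14 / 15)    [179 ≡ 14 mod 15]
  = -(7 / 15)    [15 ≡ 7 mod 8 ⇒ (2 / 15) = +1]
  = (15 / 7)    [QR: both ≡ 3 mod 4, sign flips]
  = (1 / 7)    [15 ≡ 1 mod 7]
  = 1    [(1 / 7) = 1]
Second factor (196 / 179):
(196 / 179)
  = (17 / 179)    [196 ≡ 17 mod 179]
  = (179 / 17)    [QR: 17 ≡ 1 mod 4, sign kept]
  = (9 / 17)    [179 ≡ 9 mod 17]
  = (17 / 9)    [QR: 9 ≡ 1 mod 4, sign kept]
  = (8 / 9)    [17 ≡ 8 mod 9]
  = (1 / 9)    [9 ≡ 1 mod 8 ⇒ (2 / 9)^3 = +1]
  = 1    [(1 / 9) = 1]
Product: (1)·(1) = 1.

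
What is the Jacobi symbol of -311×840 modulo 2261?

0

By multiplicativity, (-311·840/2261) = (-311/2261)·(840/2261).
First factor (-311/2261):
(-311/2261)
  = (1950/2261)    [-311 ≡ 1950 mod 2261]
  = -(975/2261)    [2261 ≡ 5 mod 8 ⇒ (2/2261) = -1]
  = -(2261/975)    [QR: 2261 ≡ 1 mod 4, sign kept]
  = -(311/975)    [2261 ≡ 311 mod 975]
  = (975/311)    [QR: both ≡ 3 mod 4, sign flips]
  = (42/311)    [975 ≡ 42 mod 311]
  = (21/311)    [311 ≡ 7 mod 8 ⇒ (2/311) = +1]
  = (311/21)    [QR: 21 ≡ 1 mod 4, sign kept]
  = (17/21)    [311 ≡ 17 mod 21]
  = (21/17)    [QR: 17 ≡ 1 mod 4, sign kept]
  = (4/17)    [21 ≡ 4 mod 17]
  = (1/17)    [17 ≡ 1 mod 8 ⇒ (2/17)^2 = +1]
  = 1    [(1/17) = 1]
Second factor (840/2261):
(840/2261)
  = -(105/2261)    [2261 ≡ 5 mod 8 ⇒ (2/2261)^3 = -1]
  = -(2261/105)    [QR: 105 ≡ 1 mod 4, sign kept]
  = -(56/105)    [2261 ≡ 56 mod 105]
  = -(7/105)    [105 ≡ 1 mod 8 ⇒ (2/105)^3 = +1]
  = -(105/7)    [QR: 105 ≡ 1 mod 4, sign kept]
  = -(0/7)    [105 ≡ 0 mod 7]
  = 0    [numerator 0, gcd > 1]
Product: (1)·(0) = 0.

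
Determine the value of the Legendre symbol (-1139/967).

1

Reduce the numerator: -1139 ≡ 795 (mod 967), so (-1139/967) = (795/967).
Both 795 ≡ 3 and 967 ≡ 3 (mod 4), so reciprocity gives (795/967) = -(967/795). Reduce: 967 ≡ 172 (mod 795). Now have -(172/795).
Factor out 2: 172 = 2^2·43. Since 795 ≡ 3 (mod 8), (2/795) = -1, and (2/795)^2 = +1. Now have -(43/795).
Both 43 ≡ 3 and 795 ≡ 3 (mod 4), so reciprocity gives (43/795) = -(795/43). Reduce: 795 ≡ 21 (mod 43). Now have (21/43).
21 ≡ 1 (mod 4), so quadratic reciprocity gives (21/43) = (43/21). Reduce: 43 ≡ 1 (mod 21). Now have (1/21).
(1/21) = 1. Collecting the sign factors: 1.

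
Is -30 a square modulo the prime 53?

Pull out -1: (-30/53) = (-1/53)·(30/53). Since 53 ≡ 1 (mod 4), (-1/53) = +1. Now have (30/53).
Factor out 2: 30 = 2·15. Since 53 ≡ 5 (mod 8), (2/53) = -1. Now have -(15/53).
53 ≡ 1 (mod 4), so quadratic reciprocity gives (15/53) = (53/15). Reduce: 53 ≡ 8 (mod 15). Now have -(8/15).
Factor out 2: 8 = 2^3. Since 15 ≡ 7 (mod 8), (2/15) = +1, and (2/15)^3 = +1. Now have -(1/15).
(1/15) = 1. Collecting the sign factors: -1.
(-30/53) = -1, and 53 is prime, so -30 is not a quadratic residue mod 53.

no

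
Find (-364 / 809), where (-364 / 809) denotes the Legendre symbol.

Reduce the numerator: -364 ≡ 445 (mod 809), so (-364 / 809) = (445 / 809).
445 ≡ 1 (mod 4), so quadratic reciprocity gives (445 / 809) = (809 / 445). Reduce: 809 ≡ 364 (mod 445). Now have (364 / 445).
Factor out 2: 364 = 2^2·91. Since 445 ≡ 5 (mod 8), (2 / 445) = -1, and (2 / 445)^2 = +1. Now have (91 / 445).
445 ≡ 1 (mod 4), so quadratic reciprocity gives (91 / 445) = (445 / 91). Reduce: 445 ≡ 81 (mod 91). Now have (81 / 91).
81 ≡ 1 (mod 4), so quadratic reciprocity gives (81 / 91) = (91 / 81). Reduce: 91 ≡ 10 (mod 81). Now have (10 / 81).
Factor out 2: 10 = 2·5. Since 81 ≡ 1 (mod 8), (2 / 81) = +1. Now have (5 / 81).
5 ≡ 1 (mod 4), so quadratic reciprocity gives (5 / 81) = (81 / 5). Reduce: 81 ≡ 1 (mod 5). Now have (1 / 5).
(1 / 5) = 1. Collecting the sign factors: 1.

1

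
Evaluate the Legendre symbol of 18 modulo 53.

-1

Factor out 2: 18 = 2·9. Since 53 ≡ 5 (mod 8), (2/53) = -1. Now have -(9/53).
9 ≡ 1 (mod 4), so quadratic reciprocity gives (9/53) = (53/9). Reduce: 53 ≡ 8 (mod 9). Now have -(8/9).
Factor out 2: 8 = 2^3. Since 9 ≡ 1 (mod 8), (2/9) = +1, and (2/9)^3 = +1. Now have -(1/9).
(1/9) = 1. Collecting the sign factors: -1.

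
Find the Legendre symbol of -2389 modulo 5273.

(-2389 / 5273)
  = (2389 / 5273)    [5273 ≡ 1 mod 4 ⇒ (-1 / 5273) = +1]
  = (5273 / 2389)    [QR: 2389 ≡ 1 mod 4, sign kept]
  = (495 / 2389)    [5273 ≡ 495 mod 2389]
  = (2389 / 495)    [QR: 2389 ≡ 1 mod 4, sign kept]
  = (409 / 495)    [2389 ≡ 409 mod 495]
  = (495 / 409)    [QR: 409 ≡ 1 mod 4, sign kept]
  = (86 / 409)    [495 ≡ 86 mod 409]
  = (43 / 409)    [409 ≡ 1 mod 8 ⇒ (2 / 409) = +1]
  = (409 / 43)    [QR: 409 ≡ 1 mod 4, sign kept]
  = (22 / 43)    [409 ≡ 22 mod 43]
  = -(11 / 43)    [43 ≡ 3 mod 8 ⇒ (2 / 43) = -1]
  = (43 / 11)    [QR: both ≡ 3 mod 4, sign flips]
  = (10 / 11)    [43 ≡ 10 mod 11]
  = -(5 / 11)    [11 ≡ 3 mod 8 ⇒ (2 / 11) = -1]
  = -(11 / 5)    [QR: 5 ≡ 1 mod 4, sign kept]
  = -(1 / 5)    [11 ≡ 1 mod 5]
  = -1    [(1 / 5) = 1]

-1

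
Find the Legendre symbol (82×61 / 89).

By multiplicativity, (82·61 / 89) = (82 / 89)·(61 / 89).
First factor (82 / 89):
Factor out 2: 82 = 2·41. Since 89 ≡ 1 (mod 8), (2 / 89) = +1. Now have (41 / 89).
41 ≡ 1 (mod 4), so quadratic reciprocity gives (41 / 89) = (89 / 41). Reduce: 89 ≡ 7 (mod 41). Now have (7 / 41).
41 ≡ 1 (mod 4), so quadratic reciprocity gives (7 / 41) = (41 / 7). Reduce: 41 ≡ 6 (mod 7). Now have (6 / 7).
Factor out 2: 6 = 2·3. Since 7 ≡ 7 (mod 8), (2 / 7) = +1. Now have (3 / 7).
Both 3 ≡ 3 and 7 ≡ 3 (mod 4), so reciprocity gives (3 / 7) = -(7 / 3). Reduce: 7 ≡ 1 (mod 3). Now have -(1 / 3).
(1 / 3) = 1. Collecting the sign factors: -1.
Second factor (61 / 89):
61 ≡ 1 (mod 4), so quadratic reciprocity gives (61 / 89) = (89 / 61). Reduce: 89 ≡ 28 (mod 61). Now have (28 / 61).
Factor out 2: 28 = 2^2·7. Since 61 ≡ 5 (mod 8), (2 / 61) = -1, and (2 / 61)^2 = +1. Now have (7 / 61).
61 ≡ 1 (mod 4), so quadratic reciprocity gives (7 / 61) = (61 / 7). Reduce: 61 ≡ 5 (mod 7). Now have (5 / 7).
5 ≡ 1 (mod 4), so quadratic reciprocity gives (5 / 7) = (7 / 5). Reduce: 7 ≡ 2 (mod 5). Now have (2 / 5).
Factor out 2: 2 = 2. Since 5 ≡ 5 (mod 8), (2 / 5) = -1. Now have -(1 / 5).
(1 / 5) = 1. Collecting the sign factors: -1.
Product: (-1)·(-1) = 1.

1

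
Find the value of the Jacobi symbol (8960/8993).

Factor out 2: 8960 = 2^8·35. Since 8993 ≡ 1 (mod 8), (2/8993) = +1, and (2/8993)^8 = +1. Now have (35/8993).
8993 ≡ 1 (mod 4), so quadratic reciprocity gives (35/8993) = (8993/35). Reduce: 8993 ≡ 33 (mod 35). Now have (33/35).
33 ≡ 1 (mod 4), so quadratic reciprocity gives (33/35) = (35/33). Reduce: 35 ≡ 2 (mod 33). Now have (2/33).
Factor out 2: 2 = 2. Since 33 ≡ 1 (mod 8), (2/33) = +1. Now have (1/33).
(1/33) = 1. Collecting the sign factors: 1.

1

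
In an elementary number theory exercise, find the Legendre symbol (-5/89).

1

(-5/89)
  = (84/89)    [-5 ≡ 84 mod 89]
  = (21/89)    [89 ≡ 1 mod 8 ⇒ (2/89)^2 = +1]
  = (89/21)    [QR: 21 ≡ 1 mod 4, sign kept]
  = (5/21)    [89 ≡ 5 mod 21]
  = (21/5)    [QR: 5 ≡ 1 mod 4, sign kept]
  = (1/5)    [21 ≡ 1 mod 5]
  = 1    [(1/5) = 1]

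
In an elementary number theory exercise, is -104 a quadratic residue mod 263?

(-104/263)
  = (159/263)    [-104 ≡ 159 mod 263]
  = -(263/159)    [QR: both ≡ 3 mod 4, sign flips]
  = -(104/159)    [263 ≡ 104 mod 159]
  = -(13/159)    [159 ≡ 7 mod 8 ⇒ (2/159)^3 = +1]
  = -(159/13)    [QR: 13 ≡ 1 mod 4, sign kept]
  = -(3/13)    [159 ≡ 3 mod 13]
  = -(13/3)    [QR: 13 ≡ 1 mod 4, sign kept]
  = -(1/3)    [13 ≡ 1 mod 3]
  = -1    [(1/3) = 1]
The Legendre symbol is -1, so x^2 ≡ -104 (mod 263) has no solution.

no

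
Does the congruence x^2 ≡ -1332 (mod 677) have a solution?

yes

(-1332|677)
  = (22|677)    [-1332 ≡ 22 mod 677]
  = -(11|677)    [677 ≡ 5 mod 8 ⇒ (2|677) = -1]
  = -(677|11)    [QR: 677 ≡ 1 mod 4, sign kept]
  = -(6|11)    [677 ≡ 6 mod 11]
  = (3|11)    [11 ≡ 3 mod 8 ⇒ (2|11) = -1]
  = -(11|3)    [QR: both ≡ 3 mod 4, sign flips]
  = -(2|3)    [11 ≡ 2 mod 3]
  = (1|3)    [3 ≡ 3 mod 8 ⇒ (2|3) = -1]
  = 1    [(1|3) = 1]
The Legendre symbol is 1, so x^2 ≡ -1332 (mod 677) has solution.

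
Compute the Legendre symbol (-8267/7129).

Reduce the numerator: -8267 ≡ 5991 (mod 7129), so (-8267/7129) = (5991/7129).
7129 ≡ 1 (mod 4), so quadratic reciprocity gives (5991/7129) = (7129/5991). Reduce: 7129 ≡ 1138 (mod 5991). Now have (1138/5991).
Factor out 2: 1138 = 2·569. Since 5991 ≡ 7 (mod 8), (2/5991) = +1. Now have (569/5991).
569 ≡ 1 (mod 4), so quadratic reciprocity gives (569/5991) = (5991/569). Reduce: 5991 ≡ 301 (mod 569). Now have (301/569).
301 ≡ 1 (mod 4), so quadratic reciprocity gives (301/569) = (569/301). Reduce: 569 ≡ 268 (mod 301). Now have (268/301).
Factor out 2: 268 = 2^2·67. Since 301 ≡ 5 (mod 8), (2/301) = -1, and (2/301)^2 = +1. Now have (67/301).
301 ≡ 1 (mod 4), so quadratic reciprocity gives (67/301) = (301/67). Reduce: 301 ≡ 33 (mod 67). Now have (33/67).
33 ≡ 1 (mod 4), so quadratic reciprocity gives (33/67) = (67/33). Reduce: 67 ≡ 1 (mod 33). Now have (1/33).
(1/33) = 1. Collecting the sign factors: 1.

1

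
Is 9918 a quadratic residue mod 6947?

no

Reduce the numerator: 9918 ≡ 2971 (mod 6947), so (9918/6947) = (2971/6947).
Both 2971 ≡ 3 and 6947 ≡ 3 (mod 4), so reciprocity gives (2971/6947) = -(6947/2971). Reduce: 6947 ≡ 1005 (mod 2971). Now have -(1005/2971).
1005 ≡ 1 (mod 4), so quadratic reciprocity gives (1005/2971) = (2971/1005). Reduce: 2971 ≡ 961 (mod 1005). Now have -(961/1005).
961 ≡ 1 (mod 4), so quadratic reciprocity gives (961/1005) = (1005/961). Reduce: 1005 ≡ 44 (mod 961). Now have -(44/961).
Factor out 2: 44 = 2^2·11. Since 961 ≡ 1 (mod 8), (2/961) = +1, and (2/961)^2 = +1. Now have -(11/961).
961 ≡ 1 (mod 4), so quadratic reciprocity gives (11/961) = (961/11). Reduce: 961 ≡ 4 (mod 11). Now have -(4/11).
Factor out 2: 4 = 2^2. Since 11 ≡ 3 (mod 8), (2/11) = -1, and (2/11)^2 = +1. Now have -(1/11).
(1/11) = 1. Collecting the sign factors: -1.
The Legendre symbol is -1, so x^2 ≡ 9918 (mod 6947) has no solution.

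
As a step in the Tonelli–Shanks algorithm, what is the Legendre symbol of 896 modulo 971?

(896 / 971)
  = -(7 / 971)    [971 ≡ 3 mod 8 ⇒ (2 / 971)^7 = -1]
  = (971 / 7)    [QR: both ≡ 3 mod 4, sign flips]
  = (5 / 7)    [971 ≡ 5 mod 7]
  = (7 / 5)    [QR: 5 ≡ 1 mod 4, sign kept]
  = (2 / 5)    [7 ≡ 2 mod 5]
  = -(1 / 5)    [5 ≡ 5 mod 8 ⇒ (2 / 5) = -1]
  = -1    [(1 / 5) = 1]

-1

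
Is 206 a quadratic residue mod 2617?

(206/2617)
  = (103/2617)    [2617 ≡ 1 mod 8 ⇒ (2/2617) = +1]
  = (2617/103)    [QR: 2617 ≡ 1 mod 4, sign kept]
  = (42/103)    [2617 ≡ 42 mod 103]
  = (21/103)    [103 ≡ 7 mod 8 ⇒ (2/103) = +1]
  = (103/21)    [QR: 21 ≡ 1 mod 4, sign kept]
  = (19/21)    [103 ≡ 19 mod 21]
  = (21/19)    [QR: 21 ≡ 1 mod 4, sign kept]
  = (2/19)    [21 ≡ 2 mod 19]
  = -(1/19)    [19 ≡ 3 mod 8 ⇒ (2/19) = -1]
  = -1    [(1/19) = 1]
(206/2617) = -1, and 2617 is prime, so 206 is not a quadratic residue mod 2617.

no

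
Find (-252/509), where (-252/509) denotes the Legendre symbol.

-1

Pull out -1: (-252/509) = (-1/509)·(252/509). Since 509 ≡ 1 (mod 4), (-1/509) = +1. Now have (252/509).
Factor out 2: 252 = 2^2·63. Since 509 ≡ 5 (mod 8), (2/509) = -1, and (2/509)^2 = +1. Now have (63/509).
509 ≡ 1 (mod 4), so quadratic reciprocity gives (63/509) = (509/63). Reduce: 509 ≡ 5 (mod 63). Now have (5/63).
5 ≡ 1 (mod 4), so quadratic reciprocity gives (5/63) = (63/5). Reduce: 63 ≡ 3 (mod 5). Now have (3/5).
5 ≡ 1 (mod 4), so quadratic reciprocity gives (3/5) = (5/3). Reduce: 5 ≡ 2 (mod 3). Now have (2/3).
Factor out 2: 2 = 2. Since 3 ≡ 3 (mod 8), (2/3) = -1. Now have -(1/3).
(1/3) = 1. Collecting the sign factors: -1.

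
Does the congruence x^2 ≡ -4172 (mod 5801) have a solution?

Pull out -1: (-4172/5801) = (-1/5801)·(4172/5801). Since 5801 ≡ 1 (mod 4), (-1/5801) = +1. Now have (4172/5801).
Factor out 2: 4172 = 2^2·1043. Since 5801 ≡ 1 (mod 8), (2/5801) = +1, and (2/5801)^2 = +1. Now have (1043/5801).
5801 ≡ 1 (mod 4), so quadratic reciprocity gives (1043/5801) = (5801/1043). Reduce: 5801 ≡ 586 (mod 1043). Now have (586/1043).
Factor out 2: 586 = 2·293. Since 1043 ≡ 3 (mod 8), (2/1043) = -1. Now have -(293/1043).
293 ≡ 1 (mod 4), so quadratic reciprocity gives (293/1043) = (1043/293). Reduce: 1043 ≡ 164 (mod 293). Now have -(164/293).
Factor out 2: 164 = 2^2·41. Since 293 ≡ 5 (mod 8), (2/293) = -1, and (2/293)^2 = +1. Now have -(41/293).
41 ≡ 1 (mod 4), so quadratic reciprocity gives (41/293) = (293/41). Reduce: 293 ≡ 6 (mod 41). Now have -(6/41).
Factor out 2: 6 = 2·3. Since 41 ≡ 1 (mod 8), (2/41) = +1. Now have -(3/41).
41 ≡ 1 (mod 4), so quadratic reciprocity gives (3/41) = (41/3). Reduce: 41 ≡ 2 (mod 3). Now have -(2/3).
Factor out 2: 2 = 2. Since 3 ≡ 3 (mod 8), (2/3) = -1. Now have (1/3).
(1/3) = 1. Collecting the sign factors: 1.
(-4172/5801) = 1, and 5801 is prime, so -4172 is a quadratic residue mod 5801.

yes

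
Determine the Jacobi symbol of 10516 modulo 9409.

(10516/9409)
  = (1107/9409)    [10516 ≡ 1107 mod 9409]
  = (9409/1107)    [QR: 9409 ≡ 1 mod 4, sign kept]
  = (553/1107)    [9409 ≡ 553 mod 1107]
  = (1107/553)    [QR: 553 ≡ 1 mod 4, sign kept]
  = (1/553)    [1107 ≡ 1 mod 553]
  = 1    [(1/553) = 1]

1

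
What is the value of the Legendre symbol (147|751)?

Both 147 ≡ 3 and 751 ≡ 3 (mod 4), so reciprocity gives (147|751) = -(751|147). Reduce: 751 ≡ 16 (mod 147). Now have -(16|147).
Factor out 2: 16 = 2^4. Since 147 ≡ 3 (mod 8), (2|147) = -1, and (2|147)^4 = +1. Now have -(1|147).
(1|147) = 1. Collecting the sign factors: -1.

-1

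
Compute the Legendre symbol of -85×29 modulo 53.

-1

By multiplicativity, (-85·29/53) = (-85/53)·(29/53).
First factor (-85/53):
Reduce the numerator: -85 ≡ 21 (mod 53), so (-85/53) = (21/53).
21 ≡ 1 (mod 4), so quadratic reciprocity gives (21/53) = (53/21). Reduce: 53 ≡ 11 (mod 21). Now have (11/21).
21 ≡ 1 (mod 4), so quadratic reciprocity gives (11/21) = (21/11). Reduce: 21 ≡ 10 (mod 11). Now have (10/11).
Factor out 2: 10 = 2·5. Since 11 ≡ 3 (mod 8), (2/11) = -1. Now have -(5/11).
5 ≡ 1 (mod 4), so quadratic reciprocity gives (5/11) = (11/5). Reduce: 11 ≡ 1 (mod 5). Now have -(1/5).
(1/5) = 1. Collecting the sign factors: -1.
Second factor (29/53):
29 ≡ 1 (mod 4), so quadratic reciprocity gives (29/53) = (53/29). Reduce: 53 ≡ 24 (mod 29). Now have (24/29).
Factor out 2: 24 = 2^3·3. Since 29 ≡ 5 (mod 8), (2/29) = -1, and (2/29)^3 = -1. Now have -(3/29).
29 ≡ 1 (mod 4), so quadratic reciprocity gives (3/29) = (29/3). Reduce: 29 ≡ 2 (mod 3). Now have -(2/3).
Factor out 2: 2 = 2. Since 3 ≡ 3 (mod 8), (2/3) = -1. Now have (1/3).
(1/3) = 1. Collecting the sign factors: 1.
Product: (-1)·(1) = -1.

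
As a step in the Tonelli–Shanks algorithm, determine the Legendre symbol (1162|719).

1

Reduce the numerator: 1162 ≡ 443 (mod 719), so (1162|719) = (443|719).
Both 443 ≡ 3 and 719 ≡ 3 (mod 4), so reciprocity gives (443|719) = -(719|443). Reduce: 719 ≡ 276 (mod 443). Now have -(276|443).
Factor out 2: 276 = 2^2·69. Since 443 ≡ 3 (mod 8), (2|443) = -1, and (2|443)^2 = +1. Now have -(69|443).
69 ≡ 1 (mod 4), so quadratic reciprocity gives (69|443) = (443|69). Reduce: 443 ≡ 29 (mod 69). Now have -(29|69).
29 ≡ 1 (mod 4), so quadratic reciprocity gives (29|69) = (69|29). Reduce: 69 ≡ 11 (mod 29). Now have -(11|29).
29 ≡ 1 (mod 4), so quadratic reciprocity gives (11|29) = (29|11). Reduce: 29 ≡ 7 (mod 11). Now have -(7|11).
Both 7 ≡ 3 and 11 ≡ 3 (mod 4), so reciprocity gives (7|11) = -(11|7). Reduce: 11 ≡ 4 (mod 7). Now have (4|7).
Factor out 2: 4 = 2^2. Since 7 ≡ 7 (mod 8), (2|7) = +1, and (2|7)^2 = +1. Now have (1|7).
(1|7) = 1. Collecting the sign factors: 1.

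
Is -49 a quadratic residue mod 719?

Reduce the numerator: -49 ≡ 670 (mod 719), so (-49/719) = (670/719).
Factor out 2: 670 = 2·335. Since 719 ≡ 7 (mod 8), (2/719) = +1. Now have (335/719).
Both 335 ≡ 3 and 719 ≡ 3 (mod 4), so reciprocity gives (335/719) = -(719/335). Reduce: 719 ≡ 49 (mod 335). Now have -(49/335).
49 ≡ 1 (mod 4), so quadratic reciprocity gives (49/335) = (335/49). Reduce: 335 ≡ 41 (mod 49). Now have -(41/49).
41 ≡ 1 (mod 4), so quadratic reciprocity gives (41/49) = (49/41). Reduce: 49 ≡ 8 (mod 41). Now have -(8/41).
Factor out 2: 8 = 2^3. Since 41 ≡ 1 (mod 8), (2/41) = +1, and (2/41)^3 = +1. Now have -(1/41).
(1/41) = 1. Collecting the sign factors: -1.
(-49/719) = -1, and 719 is prime, so -49 is not a quadratic residue mod 719.

no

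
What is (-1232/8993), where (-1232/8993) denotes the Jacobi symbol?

1

Reduce the numerator: -1232 ≡ 7761 (mod 8993), so (-1232/8993) = (7761/8993).
7761 ≡ 1 (mod 4), so quadratic reciprocity gives (7761/8993) = (8993/7761). Reduce: 8993 ≡ 1232 (mod 7761). Now have (1232/7761).
Factor out 2: 1232 = 2^4·77. Since 7761 ≡ 1 (mod 8), (2/7761) = +1, and (2/7761)^4 = +1. Now have (77/7761).
77 ≡ 1 (mod 4), so quadratic reciprocity gives (77/7761) = (7761/77). Reduce: 7761 ≡ 61 (mod 77). Now have (61/77).
61 ≡ 1 (mod 4), so quadratic reciprocity gives (61/77) = (77/61). Reduce: 77 ≡ 16 (mod 61). Now have (16/61).
Factor out 2: 16 = 2^4. Since 61 ≡ 5 (mod 8), (2/61) = -1, and (2/61)^4 = +1. Now have (1/61).
(1/61) = 1. Collecting the sign factors: 1.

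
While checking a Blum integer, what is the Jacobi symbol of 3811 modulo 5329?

1

5329 ≡ 1 (mod 4), so quadratic reciprocity gives (3811|5329) = (5329|3811). Reduce: 5329 ≡ 1518 (mod 3811). Now have (1518|3811).
Factor out 2: 1518 = 2·759. Since 3811 ≡ 3 (mod 8), (2|3811) = -1. Now have -(759|3811).
Both 759 ≡ 3 and 3811 ≡ 3 (mod 4), so reciprocity gives (759|3811) = -(3811|759). Reduce: 3811 ≡ 16 (mod 759). Now have (16|759).
Factor out 2: 16 = 2^4. Since 759 ≡ 7 (mod 8), (2|759) = +1, and (2|759)^4 = +1. Now have (1|759).
(1|759) = 1. Collecting the sign factors: 1.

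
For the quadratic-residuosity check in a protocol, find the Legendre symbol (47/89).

1

(47/89)
  = (89/47)    [QR: 89 ≡ 1 mod 4, sign kept]
  = (42/47)    [89 ≡ 42 mod 47]
  = (21/47)    [47 ≡ 7 mod 8 ⇒ (2/47) = +1]
  = (47/21)    [QR: 21 ≡ 1 mod 4, sign kept]
  = (5/21)    [47 ≡ 5 mod 21]
  = (21/5)    [QR: 5 ≡ 1 mod 4, sign kept]
  = (1/5)    [21 ≡ 1 mod 5]
  = 1    [(1/5) = 1]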